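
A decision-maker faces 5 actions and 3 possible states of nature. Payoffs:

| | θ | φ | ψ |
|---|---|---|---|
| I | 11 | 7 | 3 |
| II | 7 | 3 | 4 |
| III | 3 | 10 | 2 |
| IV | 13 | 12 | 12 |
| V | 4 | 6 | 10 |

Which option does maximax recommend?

Row maxima: I=11, II=7, III=10, IV=13, V=10
Best best-case = 13 → IV.

IV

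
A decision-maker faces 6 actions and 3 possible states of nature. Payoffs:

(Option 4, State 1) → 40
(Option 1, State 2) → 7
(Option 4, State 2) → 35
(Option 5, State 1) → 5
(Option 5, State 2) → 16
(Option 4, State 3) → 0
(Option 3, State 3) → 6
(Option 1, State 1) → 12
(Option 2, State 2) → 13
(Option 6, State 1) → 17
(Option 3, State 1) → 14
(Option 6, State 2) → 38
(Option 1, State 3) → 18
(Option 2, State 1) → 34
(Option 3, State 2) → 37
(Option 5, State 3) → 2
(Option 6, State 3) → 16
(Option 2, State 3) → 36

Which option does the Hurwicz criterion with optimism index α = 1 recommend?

Option 4

Option 1: 1·18 + 0·7 = 18
Option 2: 1·36 + 0·13 = 36
Option 3: 1·37 + 0·6 = 37
Option 4: 1·40 + 0·0 = 40
Option 5: 1·16 + 0·2 = 16
Option 6: 1·38 + 0·16 = 38
Highest Hurwicz score = 40 → Option 4.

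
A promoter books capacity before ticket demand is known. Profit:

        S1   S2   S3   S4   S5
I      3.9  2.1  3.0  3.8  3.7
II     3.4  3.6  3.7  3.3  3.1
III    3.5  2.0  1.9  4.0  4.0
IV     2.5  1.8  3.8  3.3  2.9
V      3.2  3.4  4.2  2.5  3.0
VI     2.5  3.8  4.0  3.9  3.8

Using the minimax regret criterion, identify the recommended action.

Column bests: S1=3.9, S2=3.8, S3=4.2, S4=4.0, S5=4.0.
I regrets: 0.0, 1.7, 1.2, 0.2, 0.3 → max 1.7
II regrets: 0.5, 0.2, 0.5, 0.7, 0.9 → max 0.9
III regrets: 0.4, 1.8, 2.3, 0.0, 0.0 → max 2.3
IV regrets: 1.4, 2.0, 0.4, 0.7, 1.1 → max 2.0
V regrets: 0.7, 0.4, 0.0, 1.5, 1.0 → max 1.5
VI regrets: 1.4, 0.0, 0.2, 0.1, 0.2 → max 1.4
Smallest max regret = 0.9 → II.

II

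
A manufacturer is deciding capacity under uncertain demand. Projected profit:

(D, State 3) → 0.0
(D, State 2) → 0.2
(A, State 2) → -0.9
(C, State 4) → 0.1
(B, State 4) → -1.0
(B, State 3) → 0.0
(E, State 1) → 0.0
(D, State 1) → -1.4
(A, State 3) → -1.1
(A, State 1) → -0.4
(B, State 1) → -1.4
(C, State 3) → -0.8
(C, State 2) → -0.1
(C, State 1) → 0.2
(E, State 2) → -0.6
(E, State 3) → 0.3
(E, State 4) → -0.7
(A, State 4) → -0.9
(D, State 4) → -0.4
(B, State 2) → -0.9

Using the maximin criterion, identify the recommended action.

Row minima: A=-1.1, B=-1.4, C=-0.8, D=-1.4, E=-0.7
Best worst-case = -0.7 → E.

E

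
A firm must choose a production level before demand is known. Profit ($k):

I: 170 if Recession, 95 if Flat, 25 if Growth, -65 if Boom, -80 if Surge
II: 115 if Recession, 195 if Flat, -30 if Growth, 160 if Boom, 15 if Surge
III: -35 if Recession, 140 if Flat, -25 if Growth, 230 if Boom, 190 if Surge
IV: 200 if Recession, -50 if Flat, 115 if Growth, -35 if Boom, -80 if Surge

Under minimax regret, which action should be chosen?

II

Column bests: Recession=200, Flat=195, Growth=115, Boom=230, Surge=190.
I regrets: 30, 100, 90, 295, 270 → max 295
II regrets: 85, 0, 145, 70, 175 → max 175
III regrets: 235, 55, 140, 0, 0 → max 235
IV regrets: 0, 245, 0, 265, 270 → max 270
Smallest max regret = 175 → II.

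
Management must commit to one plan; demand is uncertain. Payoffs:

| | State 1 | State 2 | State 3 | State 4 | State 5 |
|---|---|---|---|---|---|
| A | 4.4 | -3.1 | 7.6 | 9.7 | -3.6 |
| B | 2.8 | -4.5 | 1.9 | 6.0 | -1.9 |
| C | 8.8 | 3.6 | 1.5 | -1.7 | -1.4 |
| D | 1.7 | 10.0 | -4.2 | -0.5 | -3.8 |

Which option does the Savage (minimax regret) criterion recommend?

Column bests: State 1=8.8, State 2=10.0, State 3=7.6, State 4=9.7, State 5=-1.4.
A regrets: 4.4, 13.1, 0.0, 0.0, 2.2 → max 13.1
B regrets: 6.0, 14.5, 5.7, 3.7, 0.5 → max 14.5
C regrets: 0.0, 6.4, 6.1, 11.4, 0.0 → max 11.4
D regrets: 7.1, 0.0, 11.8, 10.2, 2.4 → max 11.8
Smallest max regret = 11.4 → C.

C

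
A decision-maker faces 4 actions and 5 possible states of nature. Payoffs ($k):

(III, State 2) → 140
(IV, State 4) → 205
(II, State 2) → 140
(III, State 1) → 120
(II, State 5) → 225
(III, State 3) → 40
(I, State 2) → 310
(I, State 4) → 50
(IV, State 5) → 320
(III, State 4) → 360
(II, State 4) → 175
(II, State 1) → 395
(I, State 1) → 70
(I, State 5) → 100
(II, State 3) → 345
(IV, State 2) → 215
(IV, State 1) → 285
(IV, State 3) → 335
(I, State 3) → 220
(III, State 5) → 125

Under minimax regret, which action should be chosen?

Column bests: State 1=395, State 2=310, State 3=345, State 4=360, State 5=320.
I regrets: 325, 0, 125, 310, 220 → max 325
II regrets: 0, 170, 0, 185, 95 → max 185
III regrets: 275, 170, 305, 0, 195 → max 305
IV regrets: 110, 95, 10, 155, 0 → max 155
Smallest max regret = 155 → IV.

IV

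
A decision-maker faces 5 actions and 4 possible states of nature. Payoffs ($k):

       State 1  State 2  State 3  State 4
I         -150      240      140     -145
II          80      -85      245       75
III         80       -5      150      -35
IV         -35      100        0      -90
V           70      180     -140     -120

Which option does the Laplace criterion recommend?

II

Row averages: I=21.25, II=78.75, III=47.5, IV=-6.25, V=-2.5
Highest average = 78.75 → II.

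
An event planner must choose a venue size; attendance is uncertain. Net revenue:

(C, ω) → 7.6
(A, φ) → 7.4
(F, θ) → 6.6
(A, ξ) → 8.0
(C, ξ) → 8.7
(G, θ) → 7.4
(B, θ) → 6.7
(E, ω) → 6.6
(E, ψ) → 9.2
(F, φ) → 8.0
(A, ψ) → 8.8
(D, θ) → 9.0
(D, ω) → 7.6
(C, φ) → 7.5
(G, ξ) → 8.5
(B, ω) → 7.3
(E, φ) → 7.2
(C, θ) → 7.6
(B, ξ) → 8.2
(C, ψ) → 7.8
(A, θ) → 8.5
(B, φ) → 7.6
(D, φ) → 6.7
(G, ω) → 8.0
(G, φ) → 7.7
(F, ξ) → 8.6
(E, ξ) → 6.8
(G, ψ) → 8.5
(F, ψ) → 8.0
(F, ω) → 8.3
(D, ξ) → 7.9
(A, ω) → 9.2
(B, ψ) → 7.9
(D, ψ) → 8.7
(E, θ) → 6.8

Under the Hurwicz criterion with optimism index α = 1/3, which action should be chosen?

A

A: 1/3·9.2 + 2/3·7.4 = 8
B: 1/3·8.2 + 2/3·6.7 = 7.2
C: 1/3·8.7 + 2/3·7.5 = 7.9
D: 1/3·9.0 + 2/3·6.7 = 112/15
E: 1/3·9.2 + 2/3·6.6 = 112/15
F: 1/3·8.6 + 2/3·6.6 = 109/15
G: 1/3·8.5 + 2/3·7.4 = 233/30
Highest Hurwicz score = 8 → A.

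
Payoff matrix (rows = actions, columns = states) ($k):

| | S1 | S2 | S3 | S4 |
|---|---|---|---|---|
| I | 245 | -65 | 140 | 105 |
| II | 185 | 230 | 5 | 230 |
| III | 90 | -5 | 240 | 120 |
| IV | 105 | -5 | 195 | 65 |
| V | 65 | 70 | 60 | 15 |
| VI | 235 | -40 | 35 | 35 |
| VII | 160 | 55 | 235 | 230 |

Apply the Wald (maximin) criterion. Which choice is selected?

Row minima: I=-65, II=5, III=-5, IV=-5, V=15, VI=-40, VII=55
Best worst-case = 55 → VII.

VII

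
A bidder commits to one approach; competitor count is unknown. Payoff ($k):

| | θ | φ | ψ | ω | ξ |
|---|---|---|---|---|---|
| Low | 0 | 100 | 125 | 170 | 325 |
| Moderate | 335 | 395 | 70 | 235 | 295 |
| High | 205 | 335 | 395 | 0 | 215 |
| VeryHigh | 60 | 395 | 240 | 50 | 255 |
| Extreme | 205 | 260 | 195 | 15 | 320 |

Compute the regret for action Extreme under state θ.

Best payoff under θ is 335.
Regret = 335 − 205 = 130.

130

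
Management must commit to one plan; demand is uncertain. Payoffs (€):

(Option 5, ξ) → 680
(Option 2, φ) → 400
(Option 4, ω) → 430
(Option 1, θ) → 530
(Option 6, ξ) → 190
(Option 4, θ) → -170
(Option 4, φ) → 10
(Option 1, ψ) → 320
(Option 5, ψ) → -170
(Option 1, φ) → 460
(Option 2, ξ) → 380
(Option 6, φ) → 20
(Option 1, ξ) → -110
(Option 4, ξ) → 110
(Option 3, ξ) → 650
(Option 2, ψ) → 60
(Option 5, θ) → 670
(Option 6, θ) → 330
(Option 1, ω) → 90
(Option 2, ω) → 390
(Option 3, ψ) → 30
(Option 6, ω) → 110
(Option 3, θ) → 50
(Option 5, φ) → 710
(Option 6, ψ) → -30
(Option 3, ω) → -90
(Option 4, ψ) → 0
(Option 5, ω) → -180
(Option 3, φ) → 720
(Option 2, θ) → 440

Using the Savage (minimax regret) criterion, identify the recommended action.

Column bests: θ=670, φ=720, ψ=320, ω=430, ξ=680.
Option 1 regrets: 140, 260, 0, 340, 790 → max 790
Option 2 regrets: 230, 320, 260, 40, 300 → max 320
Option 3 regrets: 620, 0, 290, 520, 30 → max 620
Option 4 regrets: 840, 710, 320, 0, 570 → max 840
Option 5 regrets: 0, 10, 490, 610, 0 → max 610
Option 6 regrets: 340, 700, 350, 320, 490 → max 700
Smallest max regret = 320 → Option 2.

Option 2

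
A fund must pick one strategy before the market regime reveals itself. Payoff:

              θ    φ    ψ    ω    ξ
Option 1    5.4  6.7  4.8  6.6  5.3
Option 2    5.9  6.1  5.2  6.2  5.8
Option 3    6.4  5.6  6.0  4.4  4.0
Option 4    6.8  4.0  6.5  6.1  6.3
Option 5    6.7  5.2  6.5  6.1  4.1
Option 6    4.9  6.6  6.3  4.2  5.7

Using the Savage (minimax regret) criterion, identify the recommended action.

Column bests: θ=6.8, φ=6.7, ψ=6.5, ω=6.6, ξ=6.3.
Option 1 regrets: 1.4, 0.0, 1.7, 0.0, 1.0 → max 1.7
Option 2 regrets: 0.9, 0.6, 1.3, 0.4, 0.5 → max 1.3
Option 3 regrets: 0.4, 1.1, 0.5, 2.2, 2.3 → max 2.3
Option 4 regrets: 0.0, 2.7, 0.0, 0.5, 0.0 → max 2.7
Option 5 regrets: 0.1, 1.5, 0.0, 0.5, 2.2 → max 2.2
Option 6 regrets: 1.9, 0.1, 0.2, 2.4, 0.6 → max 2.4
Smallest max regret = 1.3 → Option 2.

Option 2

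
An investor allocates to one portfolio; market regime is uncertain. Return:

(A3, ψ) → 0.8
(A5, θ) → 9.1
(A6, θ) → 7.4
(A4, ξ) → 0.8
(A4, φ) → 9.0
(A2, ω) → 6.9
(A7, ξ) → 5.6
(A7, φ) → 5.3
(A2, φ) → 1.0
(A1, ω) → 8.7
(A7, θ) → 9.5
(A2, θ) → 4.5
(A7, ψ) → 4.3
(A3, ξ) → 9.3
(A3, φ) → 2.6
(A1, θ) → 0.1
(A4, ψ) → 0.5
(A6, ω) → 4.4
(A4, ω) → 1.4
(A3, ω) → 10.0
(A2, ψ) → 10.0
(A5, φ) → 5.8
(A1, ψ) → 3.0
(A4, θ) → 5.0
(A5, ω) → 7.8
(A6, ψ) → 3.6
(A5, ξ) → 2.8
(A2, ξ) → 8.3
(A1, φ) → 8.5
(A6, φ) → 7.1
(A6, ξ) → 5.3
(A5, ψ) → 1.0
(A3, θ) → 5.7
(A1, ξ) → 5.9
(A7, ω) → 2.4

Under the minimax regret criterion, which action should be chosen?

A6

Column bests: θ=9.5, φ=9.0, ψ=10.0, ω=10.0, ξ=9.3.
A1 regrets: 9.4, 0.5, 7.0, 1.3, 3.4 → max 9.4
A2 regrets: 5.0, 8.0, 0.0, 3.1, 1.0 → max 8.0
A3 regrets: 3.8, 6.4, 9.2, 0.0, 0.0 → max 9.2
A4 regrets: 4.5, 0.0, 9.5, 8.6, 8.5 → max 9.5
A5 regrets: 0.4, 3.2, 9.0, 2.2, 6.5 → max 9.0
A6 regrets: 2.1, 1.9, 6.4, 5.6, 4.0 → max 6.4
A7 regrets: 0.0, 3.7, 5.7, 7.6, 3.7 → max 7.6
Smallest max regret = 6.4 → A6.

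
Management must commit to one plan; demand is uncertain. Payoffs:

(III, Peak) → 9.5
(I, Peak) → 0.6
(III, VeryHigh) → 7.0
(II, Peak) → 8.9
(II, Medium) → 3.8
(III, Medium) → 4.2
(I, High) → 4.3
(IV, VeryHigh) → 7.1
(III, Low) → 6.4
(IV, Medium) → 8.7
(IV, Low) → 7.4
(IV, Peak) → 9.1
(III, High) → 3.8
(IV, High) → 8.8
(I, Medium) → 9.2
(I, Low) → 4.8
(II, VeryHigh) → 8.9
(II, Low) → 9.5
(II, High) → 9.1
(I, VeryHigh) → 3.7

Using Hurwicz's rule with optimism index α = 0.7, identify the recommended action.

IV

I: 0.7·9.2 + 0.3·0.6 = 6.62
II: 0.7·9.5 + 0.3·3.8 = 7.79
III: 0.7·9.5 + 0.3·3.8 = 7.79
IV: 0.7·9.1 + 0.3·7.1 = 8.5
Highest Hurwicz score = 8.5 → IV.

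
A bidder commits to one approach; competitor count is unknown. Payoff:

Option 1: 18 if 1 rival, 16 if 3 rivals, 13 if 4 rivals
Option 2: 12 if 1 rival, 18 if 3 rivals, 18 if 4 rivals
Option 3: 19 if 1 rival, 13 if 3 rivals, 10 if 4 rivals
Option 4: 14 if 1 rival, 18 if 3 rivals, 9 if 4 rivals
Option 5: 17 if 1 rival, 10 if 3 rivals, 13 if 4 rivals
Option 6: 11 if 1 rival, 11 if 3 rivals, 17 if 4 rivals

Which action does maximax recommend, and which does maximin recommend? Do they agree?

Row maxima: Option 1=18, Option 2=18, Option 3=19, Option 4=18, Option 5=17, Option 6=17
Best best-case = 19 → Option 3.
Row minima: Option 1=13, Option 2=12, Option 3=10, Option 4=9, Option 5=10, Option 6=11
Best worst-case = 13 → Option 1.

maximax → Option 3; maximin → Option 1 (disagree)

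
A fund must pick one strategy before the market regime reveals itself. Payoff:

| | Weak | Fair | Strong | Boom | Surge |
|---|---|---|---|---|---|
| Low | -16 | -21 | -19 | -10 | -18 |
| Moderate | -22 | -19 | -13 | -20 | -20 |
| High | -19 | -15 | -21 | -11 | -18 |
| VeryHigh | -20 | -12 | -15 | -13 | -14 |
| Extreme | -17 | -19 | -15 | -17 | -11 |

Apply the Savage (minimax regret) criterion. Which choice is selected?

VeryHigh

Column bests: Weak=-16, Fair=-12, Strong=-13, Boom=-10, Surge=-11.
Low regrets: 0, 9, 6, 0, 7 → max 9
Moderate regrets: 6, 7, 0, 10, 9 → max 10
High regrets: 3, 3, 8, 1, 7 → max 8
VeryHigh regrets: 4, 0, 2, 3, 3 → max 4
Extreme regrets: 1, 7, 2, 7, 0 → max 7
Smallest max regret = 4 → VeryHigh.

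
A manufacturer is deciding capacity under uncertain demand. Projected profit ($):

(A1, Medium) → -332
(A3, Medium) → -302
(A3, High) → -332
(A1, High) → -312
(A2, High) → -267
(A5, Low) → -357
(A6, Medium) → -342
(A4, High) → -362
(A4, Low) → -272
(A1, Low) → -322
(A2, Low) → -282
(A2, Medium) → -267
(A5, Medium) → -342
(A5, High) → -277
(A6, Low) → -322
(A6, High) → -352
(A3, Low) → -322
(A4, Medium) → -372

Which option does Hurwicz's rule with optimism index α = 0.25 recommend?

A2

A1: 0.25·(-312) + 0.75·(-332) = -327
A2: 0.25·(-267) + 0.75·(-282) = -278.25
A3: 0.25·(-302) + 0.75·(-332) = -324.5
A4: 0.25·(-272) + 0.75·(-372) = -347
A5: 0.25·(-277) + 0.75·(-357) = -337
A6: 0.25·(-322) + 0.75·(-352) = -344.5
Highest Hurwicz score = -278.25 → A2.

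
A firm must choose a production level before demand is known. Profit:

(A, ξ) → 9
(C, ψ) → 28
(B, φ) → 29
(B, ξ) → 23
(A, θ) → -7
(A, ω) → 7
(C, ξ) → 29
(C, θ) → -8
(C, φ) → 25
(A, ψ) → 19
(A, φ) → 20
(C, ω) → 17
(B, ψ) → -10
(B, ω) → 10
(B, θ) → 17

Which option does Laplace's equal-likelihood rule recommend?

Row averages: A=9.6, B=13.8, C=18.2
Highest average = 18.2 → C.

C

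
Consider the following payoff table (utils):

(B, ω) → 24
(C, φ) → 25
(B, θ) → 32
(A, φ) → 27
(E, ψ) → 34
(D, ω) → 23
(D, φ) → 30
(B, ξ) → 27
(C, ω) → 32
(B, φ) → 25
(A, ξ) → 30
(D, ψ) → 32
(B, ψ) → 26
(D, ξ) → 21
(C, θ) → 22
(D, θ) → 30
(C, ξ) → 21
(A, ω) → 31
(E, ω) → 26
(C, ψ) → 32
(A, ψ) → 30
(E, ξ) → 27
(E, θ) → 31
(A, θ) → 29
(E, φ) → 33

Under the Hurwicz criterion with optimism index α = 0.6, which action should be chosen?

E

A: 0.6·31 + 0.4·27 = 29.4
B: 0.6·32 + 0.4·24 = 28.8
C: 0.6·32 + 0.4·21 = 27.6
D: 0.6·32 + 0.4·21 = 27.6
E: 0.6·34 + 0.4·26 = 30.8
Highest Hurwicz score = 30.8 → E.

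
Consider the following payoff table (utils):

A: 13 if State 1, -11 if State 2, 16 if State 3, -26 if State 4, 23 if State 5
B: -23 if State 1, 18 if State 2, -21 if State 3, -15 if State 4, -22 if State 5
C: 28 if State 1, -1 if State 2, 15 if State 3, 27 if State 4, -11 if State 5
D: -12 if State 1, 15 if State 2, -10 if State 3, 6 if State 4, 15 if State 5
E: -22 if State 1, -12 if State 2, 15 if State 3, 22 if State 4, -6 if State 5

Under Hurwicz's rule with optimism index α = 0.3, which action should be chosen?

C

A: 0.3·23 + 0.7·(-26) = -11.3
B: 0.3·18 + 0.7·(-23) = -10.7
C: 0.3·28 + 0.7·(-11) = 0.7
D: 0.3·15 + 0.7·(-12) = -3.9
E: 0.3·22 + 0.7·(-22) = -8.8
Highest Hurwicz score = 0.7 → C.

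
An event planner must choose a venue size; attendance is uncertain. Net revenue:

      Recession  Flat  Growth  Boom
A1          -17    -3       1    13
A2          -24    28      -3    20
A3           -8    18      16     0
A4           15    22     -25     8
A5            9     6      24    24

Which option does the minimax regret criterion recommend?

A5

Column bests: Recession=15, Flat=28, Growth=24, Boom=24.
A1 regrets: 32, 31, 23, 11 → max 32
A2 regrets: 39, 0, 27, 4 → max 39
A3 regrets: 23, 10, 8, 24 → max 24
A4 regrets: 0, 6, 49, 16 → max 49
A5 regrets: 6, 22, 0, 0 → max 22
Smallest max regret = 22 → A5.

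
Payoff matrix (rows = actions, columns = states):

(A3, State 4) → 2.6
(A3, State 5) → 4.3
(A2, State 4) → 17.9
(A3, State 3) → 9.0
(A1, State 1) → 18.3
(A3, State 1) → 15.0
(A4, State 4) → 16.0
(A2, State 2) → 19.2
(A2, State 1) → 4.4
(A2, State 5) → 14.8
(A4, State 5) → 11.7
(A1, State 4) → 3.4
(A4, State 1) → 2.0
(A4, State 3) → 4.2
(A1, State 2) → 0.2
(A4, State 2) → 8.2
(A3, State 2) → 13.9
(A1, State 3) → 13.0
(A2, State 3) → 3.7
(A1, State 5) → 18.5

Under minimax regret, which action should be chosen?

A2

Column bests: State 1=18.3, State 2=19.2, State 3=13.0, State 4=17.9, State 5=18.5.
A1 regrets: 0.0, 19.0, 0.0, 14.5, 0.0 → max 19.0
A2 regrets: 13.9, 0.0, 9.3, 0.0, 3.7 → max 13.9
A3 regrets: 3.3, 5.3, 4.0, 15.3, 14.2 → max 15.3
A4 regrets: 16.3, 11.0, 8.8, 1.9, 6.8 → max 16.3
Smallest max regret = 13.9 → A2.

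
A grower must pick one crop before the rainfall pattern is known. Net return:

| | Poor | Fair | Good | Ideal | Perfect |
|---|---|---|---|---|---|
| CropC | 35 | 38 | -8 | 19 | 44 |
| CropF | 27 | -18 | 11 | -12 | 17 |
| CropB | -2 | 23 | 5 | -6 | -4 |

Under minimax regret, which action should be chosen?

Column bests: Poor=35, Fair=38, Good=11, Ideal=19, Perfect=44.
CropC regrets: 0, 0, 19, 0, 0 → max 19
CropF regrets: 8, 56, 0, 31, 27 → max 56
CropB regrets: 37, 15, 6, 25, 48 → max 48
Smallest max regret = 19 → CropC.

CropC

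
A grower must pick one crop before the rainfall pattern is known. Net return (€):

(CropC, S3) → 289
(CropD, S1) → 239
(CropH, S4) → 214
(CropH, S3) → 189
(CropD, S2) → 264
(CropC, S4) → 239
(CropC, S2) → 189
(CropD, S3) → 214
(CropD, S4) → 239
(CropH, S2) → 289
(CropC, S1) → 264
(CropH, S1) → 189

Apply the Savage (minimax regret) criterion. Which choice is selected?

Column bests: S1=264, S2=289, S3=289, S4=239.
CropD regrets: 25, 25, 75, 0 → max 75
CropC regrets: 0, 100, 0, 0 → max 100
CropH regrets: 75, 0, 100, 25 → max 100
Smallest max regret = 75 → CropD.

CropD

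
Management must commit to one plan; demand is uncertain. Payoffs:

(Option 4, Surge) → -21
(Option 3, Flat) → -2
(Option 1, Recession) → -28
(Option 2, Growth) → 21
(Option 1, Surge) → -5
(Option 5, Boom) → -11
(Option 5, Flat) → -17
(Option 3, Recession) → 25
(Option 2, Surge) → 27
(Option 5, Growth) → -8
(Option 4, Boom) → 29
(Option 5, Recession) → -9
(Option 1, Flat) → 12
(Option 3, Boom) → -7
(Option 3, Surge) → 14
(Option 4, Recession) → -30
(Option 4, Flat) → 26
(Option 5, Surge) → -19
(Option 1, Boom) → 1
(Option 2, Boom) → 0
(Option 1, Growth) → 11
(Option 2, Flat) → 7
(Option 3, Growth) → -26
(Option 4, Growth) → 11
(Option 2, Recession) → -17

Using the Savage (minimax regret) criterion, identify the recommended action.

Option 2

Column bests: Recession=25, Flat=26, Growth=21, Boom=29, Surge=27.
Option 1 regrets: 53, 14, 10, 28, 32 → max 53
Option 2 regrets: 42, 19, 0, 29, 0 → max 42
Option 3 regrets: 0, 28, 47, 36, 13 → max 47
Option 4 regrets: 55, 0, 10, 0, 48 → max 55
Option 5 regrets: 34, 43, 29, 40, 46 → max 46
Smallest max regret = 42 → Option 2.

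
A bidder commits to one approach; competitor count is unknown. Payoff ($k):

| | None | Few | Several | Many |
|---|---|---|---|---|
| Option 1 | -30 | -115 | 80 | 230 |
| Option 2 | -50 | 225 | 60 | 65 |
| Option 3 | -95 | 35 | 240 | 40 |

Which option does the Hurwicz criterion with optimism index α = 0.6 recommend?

Option 2

Option 1: 0.6·230 + 0.4·(-115) = 92
Option 2: 0.6·225 + 0.4·(-50) = 115
Option 3: 0.6·240 + 0.4·(-95) = 106
Highest Hurwicz score = 115 → Option 2.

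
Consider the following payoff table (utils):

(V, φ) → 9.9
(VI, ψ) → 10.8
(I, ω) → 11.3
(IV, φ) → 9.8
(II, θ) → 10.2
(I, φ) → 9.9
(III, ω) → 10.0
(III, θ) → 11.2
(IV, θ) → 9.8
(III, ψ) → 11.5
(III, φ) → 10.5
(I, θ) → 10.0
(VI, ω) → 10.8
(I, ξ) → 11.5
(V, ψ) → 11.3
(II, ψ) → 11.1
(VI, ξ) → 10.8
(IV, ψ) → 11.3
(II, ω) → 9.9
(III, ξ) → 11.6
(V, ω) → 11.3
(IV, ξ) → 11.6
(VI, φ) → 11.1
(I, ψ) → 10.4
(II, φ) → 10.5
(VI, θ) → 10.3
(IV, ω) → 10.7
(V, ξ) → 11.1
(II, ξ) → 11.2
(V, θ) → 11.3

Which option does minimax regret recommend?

Column bests: θ=11.3, φ=11.1, ψ=11.5, ω=11.3, ξ=11.6.
I regrets: 1.3, 1.2, 1.1, 0.0, 0.1 → max 1.3
II regrets: 1.1, 0.6, 0.4, 1.4, 0.4 → max 1.4
III regrets: 0.1, 0.6, 0.0, 1.3, 0.0 → max 1.3
IV regrets: 1.5, 1.3, 0.2, 0.6, 0.0 → max 1.5
V regrets: 0.0, 1.2, 0.2, 0.0, 0.5 → max 1.2
VI regrets: 1.0, 0.0, 0.7, 0.5, 0.8 → max 1.0
Smallest max regret = 1.0 → VI.

VI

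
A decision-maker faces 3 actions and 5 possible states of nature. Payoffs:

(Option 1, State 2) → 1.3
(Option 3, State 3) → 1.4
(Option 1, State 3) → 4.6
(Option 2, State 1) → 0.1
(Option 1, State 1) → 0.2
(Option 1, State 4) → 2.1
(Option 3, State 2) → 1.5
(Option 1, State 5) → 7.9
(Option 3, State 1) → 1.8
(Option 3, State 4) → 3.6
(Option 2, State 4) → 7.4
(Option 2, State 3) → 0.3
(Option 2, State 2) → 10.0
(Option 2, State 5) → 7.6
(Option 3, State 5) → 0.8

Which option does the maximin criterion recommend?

Option 3

Row minima: Option 1=0.2, Option 2=0.1, Option 3=0.8
Best worst-case = 0.8 → Option 3.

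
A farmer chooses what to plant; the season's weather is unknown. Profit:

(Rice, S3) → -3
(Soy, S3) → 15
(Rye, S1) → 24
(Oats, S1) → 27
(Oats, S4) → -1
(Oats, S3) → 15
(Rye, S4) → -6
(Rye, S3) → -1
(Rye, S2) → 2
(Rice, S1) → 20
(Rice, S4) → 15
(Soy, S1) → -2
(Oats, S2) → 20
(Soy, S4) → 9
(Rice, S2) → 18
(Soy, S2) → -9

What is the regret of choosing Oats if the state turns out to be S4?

Best payoff under S4 is 15.
Regret = 15 − (-1) = 16.

16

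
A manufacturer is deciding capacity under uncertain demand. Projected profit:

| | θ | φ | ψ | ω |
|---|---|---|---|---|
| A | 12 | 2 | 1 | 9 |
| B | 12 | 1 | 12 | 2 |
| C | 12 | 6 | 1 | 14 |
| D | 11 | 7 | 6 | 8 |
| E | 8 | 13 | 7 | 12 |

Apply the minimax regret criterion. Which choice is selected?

E

Column bests: θ=12, φ=13, ψ=12, ω=14.
A regrets: 0, 11, 11, 5 → max 11
B regrets: 0, 12, 0, 12 → max 12
C regrets: 0, 7, 11, 0 → max 11
D regrets: 1, 6, 6, 6 → max 6
E regrets: 4, 0, 5, 2 → max 5
Smallest max regret = 5 → E.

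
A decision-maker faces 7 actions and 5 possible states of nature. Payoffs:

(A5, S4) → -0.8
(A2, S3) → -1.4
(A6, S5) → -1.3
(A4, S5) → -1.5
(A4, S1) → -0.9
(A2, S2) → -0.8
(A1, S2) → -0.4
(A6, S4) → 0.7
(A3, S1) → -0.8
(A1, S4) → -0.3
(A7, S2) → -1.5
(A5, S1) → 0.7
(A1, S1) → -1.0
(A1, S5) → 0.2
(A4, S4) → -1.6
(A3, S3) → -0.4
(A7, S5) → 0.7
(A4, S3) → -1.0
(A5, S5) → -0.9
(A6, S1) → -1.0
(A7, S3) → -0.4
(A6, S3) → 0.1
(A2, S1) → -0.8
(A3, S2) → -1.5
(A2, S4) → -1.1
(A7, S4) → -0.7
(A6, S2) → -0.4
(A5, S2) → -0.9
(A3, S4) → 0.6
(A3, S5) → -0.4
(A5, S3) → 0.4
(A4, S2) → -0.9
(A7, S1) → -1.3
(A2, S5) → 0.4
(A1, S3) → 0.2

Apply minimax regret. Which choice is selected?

Column bests: S1=0.7, S2=-0.4, S3=0.4, S4=0.7, S5=0.7.
A1 regrets: 1.7, 0.0, 0.2, 1.0, 0.5 → max 1.7
A2 regrets: 1.5, 0.4, 1.8, 1.8, 0.3 → max 1.8
A3 regrets: 1.5, 1.1, 0.8, 0.1, 1.1 → max 1.5
A4 regrets: 1.6, 0.5, 1.4, 2.3, 2.2 → max 2.3
A5 regrets: 0.0, 0.5, 0.0, 1.5, 1.6 → max 1.6
A6 regrets: 1.7, 0.0, 0.3, 0.0, 2.0 → max 2.0
A7 regrets: 2.0, 1.1, 0.8, 1.4, 0.0 → max 2.0
Smallest max regret = 1.5 → A3.

A3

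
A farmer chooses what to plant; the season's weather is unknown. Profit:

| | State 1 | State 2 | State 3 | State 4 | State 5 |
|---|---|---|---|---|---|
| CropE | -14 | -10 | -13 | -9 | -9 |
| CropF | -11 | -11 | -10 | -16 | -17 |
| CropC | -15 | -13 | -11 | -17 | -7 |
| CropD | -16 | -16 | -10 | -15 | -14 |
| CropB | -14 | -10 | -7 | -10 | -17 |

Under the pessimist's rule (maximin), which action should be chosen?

Row minima: CropE=-14, CropF=-17, CropC=-17, CropD=-16, CropB=-17
Best worst-case = -14 → CropE.

CropE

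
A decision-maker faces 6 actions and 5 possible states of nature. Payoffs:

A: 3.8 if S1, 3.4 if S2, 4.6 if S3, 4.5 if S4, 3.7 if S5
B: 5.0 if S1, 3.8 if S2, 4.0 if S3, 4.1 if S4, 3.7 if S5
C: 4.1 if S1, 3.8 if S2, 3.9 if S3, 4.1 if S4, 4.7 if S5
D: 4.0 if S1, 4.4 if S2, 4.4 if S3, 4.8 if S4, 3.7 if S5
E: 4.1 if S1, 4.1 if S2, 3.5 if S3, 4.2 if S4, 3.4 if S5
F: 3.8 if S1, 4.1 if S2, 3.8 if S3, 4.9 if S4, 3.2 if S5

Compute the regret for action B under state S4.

0.8

Best payoff under S4 is 4.9.
Regret = 4.9 − 4.1 = 0.8.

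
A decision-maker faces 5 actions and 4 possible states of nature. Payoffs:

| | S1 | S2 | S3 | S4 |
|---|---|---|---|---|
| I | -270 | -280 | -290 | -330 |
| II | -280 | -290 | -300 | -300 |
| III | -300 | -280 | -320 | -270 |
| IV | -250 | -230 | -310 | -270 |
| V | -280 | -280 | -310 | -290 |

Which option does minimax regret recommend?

IV

Column bests: S1=-250, S2=-230, S3=-290, S4=-270.
I regrets: 20, 50, 0, 60 → max 60
II regrets: 30, 60, 10, 30 → max 60
III regrets: 50, 50, 30, 0 → max 50
IV regrets: 0, 0, 20, 0 → max 20
V regrets: 30, 50, 20, 20 → max 50
Smallest max regret = 20 → IV.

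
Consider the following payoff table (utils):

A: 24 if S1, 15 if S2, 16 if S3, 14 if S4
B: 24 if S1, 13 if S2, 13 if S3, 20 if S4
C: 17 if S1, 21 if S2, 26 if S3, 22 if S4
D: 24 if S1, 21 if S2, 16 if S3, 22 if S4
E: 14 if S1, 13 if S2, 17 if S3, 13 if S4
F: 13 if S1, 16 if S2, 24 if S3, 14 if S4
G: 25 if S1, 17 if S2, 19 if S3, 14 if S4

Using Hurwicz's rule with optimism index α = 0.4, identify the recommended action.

C

A: 0.4·24 + 0.6·14 = 18
B: 0.4·24 + 0.6·13 = 17.4
C: 0.4·26 + 0.6·17 = 20.6
D: 0.4·24 + 0.6·16 = 19.2
E: 0.4·17 + 0.6·13 = 14.6
F: 0.4·24 + 0.6·13 = 17.4
G: 0.4·25 + 0.6·14 = 18.4
Highest Hurwicz score = 20.6 → C.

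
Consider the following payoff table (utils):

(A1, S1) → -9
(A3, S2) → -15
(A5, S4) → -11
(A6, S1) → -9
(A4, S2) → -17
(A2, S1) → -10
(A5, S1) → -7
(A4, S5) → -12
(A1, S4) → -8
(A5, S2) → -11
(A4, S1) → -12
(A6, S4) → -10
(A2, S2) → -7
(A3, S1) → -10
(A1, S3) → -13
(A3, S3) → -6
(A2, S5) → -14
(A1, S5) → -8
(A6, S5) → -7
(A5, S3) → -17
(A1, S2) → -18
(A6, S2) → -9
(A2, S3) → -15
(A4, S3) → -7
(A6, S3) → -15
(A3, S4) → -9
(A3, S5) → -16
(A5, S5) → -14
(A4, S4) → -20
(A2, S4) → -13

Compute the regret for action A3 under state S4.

Best payoff under S4 is -8.
Regret = -8 − (-9) = 1.

1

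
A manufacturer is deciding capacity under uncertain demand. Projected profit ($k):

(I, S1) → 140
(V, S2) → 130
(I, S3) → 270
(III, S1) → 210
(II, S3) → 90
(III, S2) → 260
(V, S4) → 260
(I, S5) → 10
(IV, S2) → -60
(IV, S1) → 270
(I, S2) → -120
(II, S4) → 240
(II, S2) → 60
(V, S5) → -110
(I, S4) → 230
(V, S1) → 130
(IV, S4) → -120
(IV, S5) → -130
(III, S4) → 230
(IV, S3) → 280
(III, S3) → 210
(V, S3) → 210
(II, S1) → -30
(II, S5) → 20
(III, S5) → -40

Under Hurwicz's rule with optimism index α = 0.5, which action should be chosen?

I: 0.5·270 + 0.5·(-120) = 75
II: 0.5·240 + 0.5·(-30) = 105
III: 0.5·260 + 0.5·(-40) = 110
IV: 0.5·280 + 0.5·(-130) = 75
V: 0.5·260 + 0.5·(-110) = 75
Highest Hurwicz score = 110 → III.

III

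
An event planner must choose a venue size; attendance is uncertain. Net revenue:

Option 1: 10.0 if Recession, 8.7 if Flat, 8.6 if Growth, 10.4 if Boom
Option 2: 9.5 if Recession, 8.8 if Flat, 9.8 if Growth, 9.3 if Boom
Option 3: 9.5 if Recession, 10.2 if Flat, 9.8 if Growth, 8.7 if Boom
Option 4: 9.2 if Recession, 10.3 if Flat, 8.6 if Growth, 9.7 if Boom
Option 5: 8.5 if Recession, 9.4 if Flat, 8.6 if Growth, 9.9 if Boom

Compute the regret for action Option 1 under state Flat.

Best payoff under Flat is 10.3.
Regret = 10.3 − 8.7 = 1.6.

1.6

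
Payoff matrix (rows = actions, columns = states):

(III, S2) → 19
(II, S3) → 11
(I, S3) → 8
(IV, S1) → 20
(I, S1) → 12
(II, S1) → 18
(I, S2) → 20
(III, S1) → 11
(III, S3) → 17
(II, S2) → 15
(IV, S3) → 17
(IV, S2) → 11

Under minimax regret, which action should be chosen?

Column bests: S1=20, S2=20, S3=17.
I regrets: 8, 0, 9 → max 9
II regrets: 2, 5, 6 → max 6
III regrets: 9, 1, 0 → max 9
IV regrets: 0, 9, 0 → max 9
Smallest max regret = 6 → II.

II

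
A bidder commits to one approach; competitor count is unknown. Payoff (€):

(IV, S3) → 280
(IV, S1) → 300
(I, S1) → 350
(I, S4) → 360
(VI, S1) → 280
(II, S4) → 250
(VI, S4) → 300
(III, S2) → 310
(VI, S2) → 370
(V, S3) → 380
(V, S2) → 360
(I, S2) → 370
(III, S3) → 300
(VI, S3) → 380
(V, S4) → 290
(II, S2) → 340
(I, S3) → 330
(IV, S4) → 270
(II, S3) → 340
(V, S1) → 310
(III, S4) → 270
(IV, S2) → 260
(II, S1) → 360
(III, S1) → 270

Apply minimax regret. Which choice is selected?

Column bests: S1=360, S2=370, S3=380, S4=360.
I regrets: 10, 0, 50, 0 → max 50
II regrets: 0, 30, 40, 110 → max 110
III regrets: 90, 60, 80, 90 → max 90
IV regrets: 60, 110, 100, 90 → max 110
V regrets: 50, 10, 0, 70 → max 70
VI regrets: 80, 0, 0, 60 → max 80
Smallest max regret = 50 → I.

I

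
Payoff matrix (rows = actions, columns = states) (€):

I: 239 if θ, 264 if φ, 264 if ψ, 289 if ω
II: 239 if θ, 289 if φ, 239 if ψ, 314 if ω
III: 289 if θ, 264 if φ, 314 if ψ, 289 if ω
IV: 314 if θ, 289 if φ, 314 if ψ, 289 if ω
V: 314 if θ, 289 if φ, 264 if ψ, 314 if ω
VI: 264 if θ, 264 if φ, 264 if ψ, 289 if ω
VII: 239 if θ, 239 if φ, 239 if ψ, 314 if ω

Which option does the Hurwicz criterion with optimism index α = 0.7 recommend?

IV

I: 0.7·289 + 0.3·239 = 274
II: 0.7·314 + 0.3·239 = 291.5
III: 0.7·314 + 0.3·264 = 299
IV: 0.7·314 + 0.3·289 = 306.5
V: 0.7·314 + 0.3·264 = 299
VI: 0.7·289 + 0.3·264 = 281.5
VII: 0.7·314 + 0.3·239 = 291.5
Highest Hurwicz score = 306.5 → IV.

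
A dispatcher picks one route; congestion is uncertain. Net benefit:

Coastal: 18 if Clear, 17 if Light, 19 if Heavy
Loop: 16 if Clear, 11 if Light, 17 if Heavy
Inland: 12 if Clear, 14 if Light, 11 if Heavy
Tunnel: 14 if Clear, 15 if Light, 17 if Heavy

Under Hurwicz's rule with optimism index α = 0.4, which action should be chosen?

Coastal

Coastal: 0.4·19 + 0.6·17 = 17.8
Loop: 0.4·17 + 0.6·11 = 13.4
Inland: 0.4·14 + 0.6·11 = 12.2
Tunnel: 0.4·17 + 0.6·14 = 15.2
Highest Hurwicz score = 17.8 → Coastal.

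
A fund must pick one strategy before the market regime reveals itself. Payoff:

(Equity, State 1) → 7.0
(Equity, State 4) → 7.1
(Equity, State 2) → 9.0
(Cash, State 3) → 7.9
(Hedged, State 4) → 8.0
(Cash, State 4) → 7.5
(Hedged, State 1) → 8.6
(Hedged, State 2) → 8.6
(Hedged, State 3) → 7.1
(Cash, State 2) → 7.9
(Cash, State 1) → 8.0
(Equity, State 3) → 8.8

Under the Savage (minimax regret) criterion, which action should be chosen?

Cash

Column bests: State 1=8.6, State 2=9.0, State 3=8.8, State 4=8.0.
Equity regrets: 1.6, 0.0, 0.0, 0.9 → max 1.6
Hedged regrets: 0.0, 0.4, 1.7, 0.0 → max 1.7
Cash regrets: 0.6, 1.1, 0.9, 0.5 → max 1.1
Smallest max regret = 1.1 → Cash.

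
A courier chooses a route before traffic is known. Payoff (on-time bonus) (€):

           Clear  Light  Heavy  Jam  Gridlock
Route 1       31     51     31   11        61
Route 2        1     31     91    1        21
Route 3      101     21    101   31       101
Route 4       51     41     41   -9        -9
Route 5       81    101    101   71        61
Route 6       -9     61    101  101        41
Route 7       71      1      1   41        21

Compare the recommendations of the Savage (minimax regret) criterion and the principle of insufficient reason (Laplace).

Column bests: Clear=101, Light=101, Heavy=101, Jam=101, Gridlock=101.
Route 1 regrets: 70, 50, 70, 90, 40 → max 90
Route 2 regrets: 100, 70, 10, 100, 80 → max 100
Route 3 regrets: 0, 80, 0, 70, 0 → max 80
Route 4 regrets: 50, 60, 60, 110, 110 → max 110
Route 5 regrets: 20, 0, 0, 30, 40 → max 40
Route 6 regrets: 110, 40, 0, 0, 60 → max 110
Route 7 regrets: 30, 100, 100, 60, 80 → max 100
Smallest max regret = 40 → Route 5.
Row averages: Route 1=37, Route 2=29, Route 3=71, Route 4=23, Route 5=83, Route 6=59, Route 7=27
Highest average = 83 → Route 5.

minimax regret → Route 5; laplace → Route 5 (agree)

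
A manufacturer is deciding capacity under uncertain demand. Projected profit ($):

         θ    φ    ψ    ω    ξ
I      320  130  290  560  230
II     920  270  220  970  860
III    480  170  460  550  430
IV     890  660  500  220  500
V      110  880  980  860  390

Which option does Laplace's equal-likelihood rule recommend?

II

Row averages: I=306, II=648, III=418, IV=554, V=644
Highest average = 648 → II.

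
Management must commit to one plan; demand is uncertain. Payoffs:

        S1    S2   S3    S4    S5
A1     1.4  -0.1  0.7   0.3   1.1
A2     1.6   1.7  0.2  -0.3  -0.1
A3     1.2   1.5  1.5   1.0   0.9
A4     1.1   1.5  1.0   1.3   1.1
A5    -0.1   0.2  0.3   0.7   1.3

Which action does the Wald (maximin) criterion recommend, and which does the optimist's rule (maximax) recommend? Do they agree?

maximin → A4; maximax → A2 (disagree)

Row minima: A1=-0.1, A2=-0.3, A3=0.9, A4=1.0, A5=-0.1
Best worst-case = 1.0 → A4.
Row maxima: A1=1.4, A2=1.7, A3=1.5, A4=1.5, A5=1.3
Best best-case = 1.7 → A2.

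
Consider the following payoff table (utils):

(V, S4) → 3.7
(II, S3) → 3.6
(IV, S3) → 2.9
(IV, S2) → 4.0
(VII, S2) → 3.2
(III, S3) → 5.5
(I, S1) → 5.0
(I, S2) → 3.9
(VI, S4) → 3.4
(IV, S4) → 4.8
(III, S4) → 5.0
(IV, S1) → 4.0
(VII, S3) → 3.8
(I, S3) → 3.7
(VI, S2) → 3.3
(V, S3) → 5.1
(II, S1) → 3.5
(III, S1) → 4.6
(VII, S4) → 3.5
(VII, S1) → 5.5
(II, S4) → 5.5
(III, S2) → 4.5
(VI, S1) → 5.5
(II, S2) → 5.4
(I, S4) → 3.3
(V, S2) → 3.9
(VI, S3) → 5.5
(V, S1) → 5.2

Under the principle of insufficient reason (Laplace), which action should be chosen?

Row averages: I=3.975, II=4.5, III=4.9, IV=3.925, V=4.475, VI=4.425, VII=4
Highest average = 4.9 → III.

III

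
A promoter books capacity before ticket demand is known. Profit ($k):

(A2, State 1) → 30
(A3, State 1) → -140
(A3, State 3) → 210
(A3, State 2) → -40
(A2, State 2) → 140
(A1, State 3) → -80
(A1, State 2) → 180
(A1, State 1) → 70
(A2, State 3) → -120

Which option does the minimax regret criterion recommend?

Column bests: State 1=70, State 2=180, State 3=210.
A1 regrets: 0, 0, 290 → max 290
A2 regrets: 40, 40, 330 → max 330
A3 regrets: 210, 220, 0 → max 220
Smallest max regret = 220 → A3.

A3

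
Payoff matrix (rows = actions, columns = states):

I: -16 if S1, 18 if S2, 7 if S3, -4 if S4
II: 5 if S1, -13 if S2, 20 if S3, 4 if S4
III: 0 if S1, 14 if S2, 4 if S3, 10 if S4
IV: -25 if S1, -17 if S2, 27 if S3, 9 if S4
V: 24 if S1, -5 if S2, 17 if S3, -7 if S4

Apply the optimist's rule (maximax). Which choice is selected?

Row maxima: I=18, II=20, III=14, IV=27, V=24
Best best-case = 27 → IV.

IV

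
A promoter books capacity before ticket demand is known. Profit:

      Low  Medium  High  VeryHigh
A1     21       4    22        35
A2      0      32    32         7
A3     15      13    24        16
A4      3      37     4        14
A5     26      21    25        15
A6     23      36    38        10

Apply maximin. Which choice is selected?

Row minima: A1=4, A2=0, A3=13, A4=3, A5=15, A6=10
Best worst-case = 15 → A5.

A5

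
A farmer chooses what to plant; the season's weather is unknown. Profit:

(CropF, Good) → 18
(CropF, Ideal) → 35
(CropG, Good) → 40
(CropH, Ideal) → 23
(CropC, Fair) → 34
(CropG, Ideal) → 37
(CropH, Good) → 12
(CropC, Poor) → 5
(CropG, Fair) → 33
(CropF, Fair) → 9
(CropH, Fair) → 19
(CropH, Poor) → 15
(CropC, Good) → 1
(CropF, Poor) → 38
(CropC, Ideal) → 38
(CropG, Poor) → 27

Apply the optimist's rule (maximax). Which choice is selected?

CropG

Row maxima: CropH=23, CropC=38, CropF=38, CropG=40
Best best-case = 40 → CropG.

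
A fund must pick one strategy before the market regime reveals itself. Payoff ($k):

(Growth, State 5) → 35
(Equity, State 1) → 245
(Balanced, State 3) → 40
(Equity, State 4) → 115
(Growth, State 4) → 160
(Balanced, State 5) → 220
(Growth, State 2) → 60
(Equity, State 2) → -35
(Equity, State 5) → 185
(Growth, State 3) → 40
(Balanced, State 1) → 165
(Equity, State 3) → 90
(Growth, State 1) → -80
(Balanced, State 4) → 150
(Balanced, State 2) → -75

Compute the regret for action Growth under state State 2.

Best payoff under State 2 is 60.
Regret = 60 − 60 = 0.

0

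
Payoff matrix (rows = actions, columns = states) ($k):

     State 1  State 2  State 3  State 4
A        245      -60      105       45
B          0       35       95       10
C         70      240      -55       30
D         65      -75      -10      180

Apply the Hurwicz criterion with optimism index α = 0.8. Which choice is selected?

A

A: 0.8·245 + 0.2·(-60) = 184
B: 0.8·95 + 0.2·0 = 76
C: 0.8·240 + 0.2·(-55) = 181
D: 0.8·180 + 0.2·(-75) = 129
Highest Hurwicz score = 184 → A.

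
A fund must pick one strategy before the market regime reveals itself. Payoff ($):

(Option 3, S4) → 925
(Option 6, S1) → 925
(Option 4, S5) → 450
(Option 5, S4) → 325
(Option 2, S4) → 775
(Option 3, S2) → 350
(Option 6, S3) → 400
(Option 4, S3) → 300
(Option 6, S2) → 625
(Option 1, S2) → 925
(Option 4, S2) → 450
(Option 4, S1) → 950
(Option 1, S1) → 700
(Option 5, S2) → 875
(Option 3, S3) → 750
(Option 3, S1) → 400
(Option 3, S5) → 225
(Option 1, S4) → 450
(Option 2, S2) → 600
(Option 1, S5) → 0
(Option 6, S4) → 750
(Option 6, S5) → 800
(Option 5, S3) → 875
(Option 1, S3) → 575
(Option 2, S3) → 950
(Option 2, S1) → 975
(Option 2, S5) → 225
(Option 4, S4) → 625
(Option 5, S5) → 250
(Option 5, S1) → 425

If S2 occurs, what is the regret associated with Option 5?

Best payoff under S2 is 925.
Regret = 925 − 875 = 50.

50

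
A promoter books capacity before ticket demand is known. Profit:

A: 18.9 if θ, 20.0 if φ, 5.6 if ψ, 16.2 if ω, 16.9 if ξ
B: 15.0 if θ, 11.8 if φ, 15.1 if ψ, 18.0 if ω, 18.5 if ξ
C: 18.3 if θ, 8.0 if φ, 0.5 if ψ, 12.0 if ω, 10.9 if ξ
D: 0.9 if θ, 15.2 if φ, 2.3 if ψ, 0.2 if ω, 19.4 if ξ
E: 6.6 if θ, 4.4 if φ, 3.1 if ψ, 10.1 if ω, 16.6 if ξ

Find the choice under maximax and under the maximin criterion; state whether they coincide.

Row maxima: A=20.0, B=18.5, C=18.3, D=19.4, E=16.6
Best best-case = 20.0 → A.
Row minima: A=5.6, B=11.8, C=0.5, D=0.2, E=3.1
Best worst-case = 11.8 → B.

maximax → A; maximin → B (disagree)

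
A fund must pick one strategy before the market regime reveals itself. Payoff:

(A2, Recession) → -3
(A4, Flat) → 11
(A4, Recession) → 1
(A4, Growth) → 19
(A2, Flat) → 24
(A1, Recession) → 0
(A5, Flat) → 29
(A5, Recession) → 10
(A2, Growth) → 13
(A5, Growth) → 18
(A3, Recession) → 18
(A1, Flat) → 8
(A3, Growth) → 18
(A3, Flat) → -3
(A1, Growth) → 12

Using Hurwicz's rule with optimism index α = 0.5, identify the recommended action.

A1: 0.5·12 + 0.5·0 = 6
A2: 0.5·24 + 0.5·(-3) = 10.5
A3: 0.5·18 + 0.5·(-3) = 7.5
A4: 0.5·19 + 0.5·1 = 10
A5: 0.5·29 + 0.5·10 = 19.5
Highest Hurwicz score = 19.5 → A5.

A5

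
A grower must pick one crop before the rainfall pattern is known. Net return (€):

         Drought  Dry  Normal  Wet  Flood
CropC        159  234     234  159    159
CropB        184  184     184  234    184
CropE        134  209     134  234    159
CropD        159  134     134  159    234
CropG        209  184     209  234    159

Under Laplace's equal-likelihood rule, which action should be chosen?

Row averages: CropC=189, CropB=194, CropE=174, CropD=164, CropG=199
Highest average = 199 → CropG.

CropG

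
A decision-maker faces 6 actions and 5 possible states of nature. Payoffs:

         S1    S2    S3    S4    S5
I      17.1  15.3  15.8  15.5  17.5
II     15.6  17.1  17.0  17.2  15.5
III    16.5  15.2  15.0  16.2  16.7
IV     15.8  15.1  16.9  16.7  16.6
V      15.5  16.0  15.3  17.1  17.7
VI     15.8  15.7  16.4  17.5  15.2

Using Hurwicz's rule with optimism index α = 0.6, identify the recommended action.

V

I: 0.6·17.5 + 0.4·15.3 = 16.62
II: 0.6·17.2 + 0.4·15.5 = 16.52
III: 0.6·16.7 + 0.4·15.0 = 16.02
IV: 0.6·16.9 + 0.4·15.1 = 16.18
V: 0.6·17.7 + 0.4·15.3 = 16.74
VI: 0.6·17.5 + 0.4·15.2 = 16.58
Highest Hurwicz score = 16.74 → V.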